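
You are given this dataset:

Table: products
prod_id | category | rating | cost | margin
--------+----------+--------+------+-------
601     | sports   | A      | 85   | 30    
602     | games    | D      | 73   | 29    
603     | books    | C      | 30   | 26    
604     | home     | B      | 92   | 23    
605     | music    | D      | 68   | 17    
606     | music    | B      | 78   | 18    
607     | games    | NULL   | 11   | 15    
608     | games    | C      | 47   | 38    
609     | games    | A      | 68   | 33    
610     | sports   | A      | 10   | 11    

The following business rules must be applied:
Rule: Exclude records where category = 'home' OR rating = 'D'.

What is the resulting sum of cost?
329

Step 1: Find records where category = 'home' OR rating = 'D'
Step 2: 3 records match, summing to 233
Step 3: Original sum: 562
Step 4: Remaining sum = 562 - 233 = 329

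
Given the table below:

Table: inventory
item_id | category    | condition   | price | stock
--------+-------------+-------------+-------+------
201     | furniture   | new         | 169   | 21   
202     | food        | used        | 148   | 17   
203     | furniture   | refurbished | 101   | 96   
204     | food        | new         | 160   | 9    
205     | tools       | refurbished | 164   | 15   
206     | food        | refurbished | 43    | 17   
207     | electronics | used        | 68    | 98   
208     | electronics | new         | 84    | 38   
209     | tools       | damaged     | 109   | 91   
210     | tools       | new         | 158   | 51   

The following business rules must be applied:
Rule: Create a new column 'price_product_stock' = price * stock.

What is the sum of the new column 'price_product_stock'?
48225

Step 1: For each record, compute price * stock
Example calculations:
  169 * 21 = 3549
  148 * 17 = 2516
  101 * 96 = 9696
  ...
Step 2: Sum all derived values
Step 3: Total = 48225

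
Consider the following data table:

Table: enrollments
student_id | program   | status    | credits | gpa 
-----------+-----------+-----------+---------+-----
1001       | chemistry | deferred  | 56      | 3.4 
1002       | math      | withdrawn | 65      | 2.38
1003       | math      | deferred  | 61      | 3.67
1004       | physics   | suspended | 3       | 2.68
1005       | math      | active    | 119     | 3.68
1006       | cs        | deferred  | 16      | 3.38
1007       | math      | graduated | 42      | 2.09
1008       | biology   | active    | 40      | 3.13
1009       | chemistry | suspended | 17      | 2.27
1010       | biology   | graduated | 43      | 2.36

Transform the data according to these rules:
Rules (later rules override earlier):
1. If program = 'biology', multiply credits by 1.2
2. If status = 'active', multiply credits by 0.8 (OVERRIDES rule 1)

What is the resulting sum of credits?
438.8

Step 1: Rule 2 takes priority for records with status = 'active'
  - 2 records: 159 × 0.8 = 127.2
Step 2: Rule 1 applies to remaining records with program = 'biology'
  - 1 records: 43 × 1.2 = 51.6
Step 3: Other records unchanged: 260
Step 4: Final sum = 127.2 + 51.6 + 260 = 438.8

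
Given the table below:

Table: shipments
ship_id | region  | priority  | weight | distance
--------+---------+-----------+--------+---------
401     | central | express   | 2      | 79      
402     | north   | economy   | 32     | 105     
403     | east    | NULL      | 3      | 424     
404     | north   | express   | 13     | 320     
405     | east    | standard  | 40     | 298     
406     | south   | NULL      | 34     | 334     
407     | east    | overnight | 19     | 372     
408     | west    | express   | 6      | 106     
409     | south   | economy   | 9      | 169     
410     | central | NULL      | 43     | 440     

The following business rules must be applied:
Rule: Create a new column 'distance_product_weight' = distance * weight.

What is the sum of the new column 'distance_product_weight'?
60371

Step 1: For each record, compute distance * weight
Example calculations:
  79 * 2 = 158
  105 * 32 = 3360
  424 * 3 = 1272
  ...
Step 2: Sum all derived values
Step 3: Total = 60371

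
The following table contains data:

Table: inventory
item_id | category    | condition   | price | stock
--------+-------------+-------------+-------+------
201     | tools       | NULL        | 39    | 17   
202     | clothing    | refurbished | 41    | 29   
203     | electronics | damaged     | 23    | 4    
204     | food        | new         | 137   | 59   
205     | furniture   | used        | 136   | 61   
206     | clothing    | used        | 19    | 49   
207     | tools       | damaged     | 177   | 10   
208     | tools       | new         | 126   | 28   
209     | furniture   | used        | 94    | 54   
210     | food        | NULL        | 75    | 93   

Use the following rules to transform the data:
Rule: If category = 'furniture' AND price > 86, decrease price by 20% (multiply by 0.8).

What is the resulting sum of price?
821.0

Step 1: Find records where category = 'furniture' AND price > 86
Step 2: 2 records match, summing to 230
Step 3: After multiplier: 230 × 0.8 = 184.0
Step 4: Unaffected records sum: 637
Step 5: Final sum = 184.0 + 637 = 821.0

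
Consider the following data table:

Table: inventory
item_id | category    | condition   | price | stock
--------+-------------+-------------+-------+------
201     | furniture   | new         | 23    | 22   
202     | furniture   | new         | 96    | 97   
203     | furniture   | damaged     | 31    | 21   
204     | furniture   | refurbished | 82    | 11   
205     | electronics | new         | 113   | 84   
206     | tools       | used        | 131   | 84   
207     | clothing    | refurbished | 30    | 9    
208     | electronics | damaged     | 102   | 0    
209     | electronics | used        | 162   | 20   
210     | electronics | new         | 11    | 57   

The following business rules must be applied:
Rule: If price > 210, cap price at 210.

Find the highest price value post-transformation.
162

Step 1: Original maximum price = 162
Step 2: Check cap of 210 against maximum
Step 3: No records exceed the cap (max 162 <= cap 210), so no capping applies
Step 4: Maximum after transformation = 162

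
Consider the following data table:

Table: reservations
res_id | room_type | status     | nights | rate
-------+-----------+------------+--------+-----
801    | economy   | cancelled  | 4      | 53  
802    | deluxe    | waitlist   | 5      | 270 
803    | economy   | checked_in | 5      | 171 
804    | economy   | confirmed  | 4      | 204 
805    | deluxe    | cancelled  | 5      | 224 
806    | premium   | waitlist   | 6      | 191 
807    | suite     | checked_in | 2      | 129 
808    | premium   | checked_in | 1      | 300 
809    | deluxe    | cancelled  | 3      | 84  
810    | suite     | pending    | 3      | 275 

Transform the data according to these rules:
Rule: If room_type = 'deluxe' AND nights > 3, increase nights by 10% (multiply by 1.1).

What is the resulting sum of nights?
39.0

Step 1: Find records where room_type = 'deluxe' AND nights > 3
Step 2: 2 records match, summing to 10
Step 3: After multiplier: 10 × 1.1 = 11.0
Step 4: Unaffected records sum: 28
Step 5: Final sum = 11.0 + 28 = 39.0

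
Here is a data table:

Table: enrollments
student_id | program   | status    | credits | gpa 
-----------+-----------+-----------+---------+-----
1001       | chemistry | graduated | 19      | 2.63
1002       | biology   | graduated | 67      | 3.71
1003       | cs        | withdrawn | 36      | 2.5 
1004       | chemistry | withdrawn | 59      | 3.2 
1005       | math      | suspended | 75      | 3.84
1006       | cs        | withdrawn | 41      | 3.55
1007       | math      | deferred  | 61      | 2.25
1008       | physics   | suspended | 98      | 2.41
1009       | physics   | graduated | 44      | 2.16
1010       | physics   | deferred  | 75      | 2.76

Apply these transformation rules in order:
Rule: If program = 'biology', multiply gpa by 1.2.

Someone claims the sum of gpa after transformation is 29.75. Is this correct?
Yes, the result is correct.

Step 1: Calculate the correct sum after transformation
Step 2: Apply multiplier 1.2 to records where program = 'biology'
Step 3: Correct result = 29.75
Step 4: Claimed result = 29.75
Step 5: 29.75 = 29.75 ✓
Conclusion: The claimed result is correct.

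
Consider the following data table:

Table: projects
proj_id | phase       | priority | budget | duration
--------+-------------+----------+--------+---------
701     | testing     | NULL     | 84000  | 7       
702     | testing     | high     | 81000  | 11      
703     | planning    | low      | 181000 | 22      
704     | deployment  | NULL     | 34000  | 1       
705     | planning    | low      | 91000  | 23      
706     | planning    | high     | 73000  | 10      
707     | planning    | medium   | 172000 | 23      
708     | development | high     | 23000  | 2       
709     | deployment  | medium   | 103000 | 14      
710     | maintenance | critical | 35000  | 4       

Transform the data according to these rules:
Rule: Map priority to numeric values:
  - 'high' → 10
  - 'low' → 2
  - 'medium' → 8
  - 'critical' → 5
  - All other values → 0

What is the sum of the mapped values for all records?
55

Step 1: Apply mapping to each record
Step 2: Count by status:
  'high': 3 records × 10 = 30
  'low': 2 records × 2 = 4
  'medium': 2 records × 8 = 16
  'critical': 1 records × 5 = 5
Step 3: Sum all mapped values = 55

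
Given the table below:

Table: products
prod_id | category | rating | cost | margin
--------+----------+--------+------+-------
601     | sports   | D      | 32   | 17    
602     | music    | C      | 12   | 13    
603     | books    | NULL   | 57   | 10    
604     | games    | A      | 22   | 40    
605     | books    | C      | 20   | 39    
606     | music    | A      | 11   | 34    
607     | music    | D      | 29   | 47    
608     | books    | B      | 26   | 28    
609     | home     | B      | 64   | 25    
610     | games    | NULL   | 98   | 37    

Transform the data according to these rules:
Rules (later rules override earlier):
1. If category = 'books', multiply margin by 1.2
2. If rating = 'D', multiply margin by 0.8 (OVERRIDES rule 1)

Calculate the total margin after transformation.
292.6

Step 1: Rule 2 takes priority for records with rating = 'D'
  - 2 records: 64 × 0.8 = 51.2
Step 2: Rule 1 applies to remaining records with category = 'books'
  - 3 records: 77 × 1.2 = 92.4
Step 3: Other records unchanged: 149
Step 4: Final sum = 51.2 + 92.4 + 149 = 292.6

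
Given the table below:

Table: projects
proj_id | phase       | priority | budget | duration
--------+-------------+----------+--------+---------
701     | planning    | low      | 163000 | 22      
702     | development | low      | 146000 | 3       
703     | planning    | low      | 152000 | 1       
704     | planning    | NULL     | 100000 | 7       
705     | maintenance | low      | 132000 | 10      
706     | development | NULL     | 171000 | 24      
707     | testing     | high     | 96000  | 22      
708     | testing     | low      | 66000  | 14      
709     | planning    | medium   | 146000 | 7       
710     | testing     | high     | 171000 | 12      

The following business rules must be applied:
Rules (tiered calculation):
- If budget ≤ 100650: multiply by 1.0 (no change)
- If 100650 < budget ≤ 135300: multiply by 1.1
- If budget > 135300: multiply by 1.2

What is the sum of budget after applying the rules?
1546000.0

Step 1: Tier 1 (budget ≤ 100650): 3 records, sum = 262000 × 1.0 = 262000.0
Step 2: Tier 2 (100650 < budget ≤ 135300): 1 records, sum = 132000 × 1.1 = 145200.0
Step 3: Tier 3 (budget > 135300): 6 records, sum = 949000 × 1.2 = 1138800.0
Step 4: Final sum = 262000.0 + 145200.0 + 1138800.0 = 1546000.0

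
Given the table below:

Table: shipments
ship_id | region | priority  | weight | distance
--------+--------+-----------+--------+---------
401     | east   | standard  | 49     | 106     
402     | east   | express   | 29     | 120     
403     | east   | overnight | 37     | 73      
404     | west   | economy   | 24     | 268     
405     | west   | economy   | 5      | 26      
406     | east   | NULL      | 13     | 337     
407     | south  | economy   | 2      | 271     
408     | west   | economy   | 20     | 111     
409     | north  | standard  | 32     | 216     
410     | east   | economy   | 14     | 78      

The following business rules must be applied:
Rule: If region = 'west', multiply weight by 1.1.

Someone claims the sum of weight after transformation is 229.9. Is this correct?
Yes, the result is correct.

Step 1: Calculate the correct sum after transformation
Step 2: Apply multiplier 1.1 to records where region = 'west'
Step 3: Correct result = 229.9
Step 4: Claimed result = 229.9
Step 5: 229.9 = 229.9 ✓
Conclusion: The claimed result is correct.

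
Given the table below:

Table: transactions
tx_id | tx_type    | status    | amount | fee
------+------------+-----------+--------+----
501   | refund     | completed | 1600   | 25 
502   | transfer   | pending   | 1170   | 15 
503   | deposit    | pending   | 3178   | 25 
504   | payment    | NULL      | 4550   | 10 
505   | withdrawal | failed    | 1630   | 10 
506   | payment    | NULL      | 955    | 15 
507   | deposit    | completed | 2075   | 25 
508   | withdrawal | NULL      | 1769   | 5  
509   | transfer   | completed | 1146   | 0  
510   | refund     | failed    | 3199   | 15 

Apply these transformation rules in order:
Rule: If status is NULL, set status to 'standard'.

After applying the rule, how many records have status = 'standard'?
3

Step 1: Count records where status IS NULL
Step 2: Found 3 records with NULL status
Step 3: These records will have status set to 'standard'
Step 4: Records already having status = 'standard': 0
Step 5: Answer: 3 + 0 = 3 records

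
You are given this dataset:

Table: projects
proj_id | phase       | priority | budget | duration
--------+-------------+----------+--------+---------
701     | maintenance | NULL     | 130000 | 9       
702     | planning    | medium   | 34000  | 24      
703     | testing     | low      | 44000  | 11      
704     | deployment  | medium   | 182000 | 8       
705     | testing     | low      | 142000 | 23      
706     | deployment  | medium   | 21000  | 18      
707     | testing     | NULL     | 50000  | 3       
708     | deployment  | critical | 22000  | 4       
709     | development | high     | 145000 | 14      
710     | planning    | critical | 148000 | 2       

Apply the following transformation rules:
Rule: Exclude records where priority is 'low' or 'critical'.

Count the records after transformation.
6

Step 1: Count records to exclude
  - 2 (low) + 2 (critical) = 4 records
Step 2: Total records: 10
Step 3: Remaining = 10 - 4 = 6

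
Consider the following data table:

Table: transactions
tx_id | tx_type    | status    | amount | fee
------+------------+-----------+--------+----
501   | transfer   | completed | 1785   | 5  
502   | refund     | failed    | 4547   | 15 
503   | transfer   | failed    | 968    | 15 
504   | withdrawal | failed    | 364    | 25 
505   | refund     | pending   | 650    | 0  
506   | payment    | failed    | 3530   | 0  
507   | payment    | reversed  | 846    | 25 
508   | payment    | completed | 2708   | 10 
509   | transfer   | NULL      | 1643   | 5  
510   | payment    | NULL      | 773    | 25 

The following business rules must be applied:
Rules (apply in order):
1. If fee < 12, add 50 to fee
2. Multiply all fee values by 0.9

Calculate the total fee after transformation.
337.5

Step 1: Apply Rule 1 - Add 50 to records with fee < 12
  - 5 records affected: 20 + (5 × 50) = 270
  - Unaffected records: 105
  - Sum after Rule 1: 375
Step 2: Apply Rule 2 - Multiply all by 0.9
  - 375 × 0.9 = 337.5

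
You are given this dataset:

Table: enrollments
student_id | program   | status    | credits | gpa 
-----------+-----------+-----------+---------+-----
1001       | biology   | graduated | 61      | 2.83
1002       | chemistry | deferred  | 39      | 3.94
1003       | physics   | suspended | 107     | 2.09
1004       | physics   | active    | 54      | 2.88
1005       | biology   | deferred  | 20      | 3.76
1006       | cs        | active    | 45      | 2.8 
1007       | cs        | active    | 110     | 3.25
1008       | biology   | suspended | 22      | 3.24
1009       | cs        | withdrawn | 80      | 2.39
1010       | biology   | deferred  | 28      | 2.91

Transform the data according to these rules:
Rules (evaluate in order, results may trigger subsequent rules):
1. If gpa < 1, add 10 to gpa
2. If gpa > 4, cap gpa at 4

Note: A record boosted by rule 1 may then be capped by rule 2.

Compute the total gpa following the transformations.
30.09

Step 1: Apply rule 1 to records with gpa < 1
  - 0 records get bonus of 10
  - Of these, 0 records then exceed 4 and get capped
Step 2: Apply rule 2 to records with gpa > 4
  - 0 records (original) are capped
Step 3: Calculate final sum = 30.09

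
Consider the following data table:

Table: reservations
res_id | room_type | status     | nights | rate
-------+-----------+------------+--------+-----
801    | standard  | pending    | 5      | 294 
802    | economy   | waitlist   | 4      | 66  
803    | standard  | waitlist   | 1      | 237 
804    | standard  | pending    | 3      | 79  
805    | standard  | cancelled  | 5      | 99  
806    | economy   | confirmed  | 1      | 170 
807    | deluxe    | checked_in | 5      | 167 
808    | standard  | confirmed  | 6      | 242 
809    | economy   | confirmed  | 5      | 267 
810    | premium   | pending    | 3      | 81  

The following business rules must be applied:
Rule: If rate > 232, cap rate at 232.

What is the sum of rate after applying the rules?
1590

Step 1: 4 records have rate > 232
Step 2: These records originally summed to 1040
Step 3: After capping: 4 × 232 = 928
Step 4: Unaffected records sum: 662
Step 5: Final sum = 928 + 662 = 1590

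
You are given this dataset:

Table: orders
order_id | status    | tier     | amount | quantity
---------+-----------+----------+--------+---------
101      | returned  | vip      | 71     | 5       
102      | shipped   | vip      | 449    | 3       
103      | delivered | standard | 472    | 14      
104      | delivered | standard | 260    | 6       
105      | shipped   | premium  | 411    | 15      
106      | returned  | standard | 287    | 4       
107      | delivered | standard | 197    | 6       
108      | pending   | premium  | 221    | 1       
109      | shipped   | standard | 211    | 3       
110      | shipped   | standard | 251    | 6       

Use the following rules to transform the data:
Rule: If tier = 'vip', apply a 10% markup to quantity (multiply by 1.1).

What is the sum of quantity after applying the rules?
63.8

Step 1: Records with tier = 'vip' have total quantity = 8
Step 2: Apply multiplier: 8 × 1.1 = 8.8
Step 3: Other records total: 55
Step 4: Final sum = 8.8 + 55 = 63.8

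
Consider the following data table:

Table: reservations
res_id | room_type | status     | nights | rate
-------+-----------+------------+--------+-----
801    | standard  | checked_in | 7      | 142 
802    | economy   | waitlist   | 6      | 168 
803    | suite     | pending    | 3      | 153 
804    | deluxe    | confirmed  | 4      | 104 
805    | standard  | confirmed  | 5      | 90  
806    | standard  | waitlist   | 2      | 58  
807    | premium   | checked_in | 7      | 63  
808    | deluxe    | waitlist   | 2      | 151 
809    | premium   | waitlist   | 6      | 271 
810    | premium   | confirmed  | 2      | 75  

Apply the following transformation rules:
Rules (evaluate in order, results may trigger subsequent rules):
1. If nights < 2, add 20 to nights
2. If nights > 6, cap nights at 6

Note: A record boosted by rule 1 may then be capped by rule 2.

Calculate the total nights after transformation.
42

Step 1: Apply rule 1 to records with nights < 2
  - 0 records get bonus of 20
  - Of these, 0 records then exceed 6 and get capped
Step 2: Apply rule 2 to records with nights > 6
  - 2 records (original) are capped
Step 3: Calculate final sum = 42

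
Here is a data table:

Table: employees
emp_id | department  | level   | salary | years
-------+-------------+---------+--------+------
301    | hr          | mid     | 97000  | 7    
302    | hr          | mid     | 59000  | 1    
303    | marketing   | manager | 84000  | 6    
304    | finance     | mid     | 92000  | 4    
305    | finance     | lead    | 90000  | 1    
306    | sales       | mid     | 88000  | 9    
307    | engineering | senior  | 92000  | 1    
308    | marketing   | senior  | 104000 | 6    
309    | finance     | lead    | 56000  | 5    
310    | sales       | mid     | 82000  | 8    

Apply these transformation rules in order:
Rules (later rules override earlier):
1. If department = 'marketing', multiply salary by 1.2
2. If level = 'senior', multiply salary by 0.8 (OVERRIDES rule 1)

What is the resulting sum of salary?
821600.0

Step 1: Rule 2 takes priority for records with level = 'senior'
  - 2 records: 196000 × 0.8 = 156800.0
Step 2: Rule 1 applies to remaining records with department = 'marketing'
  - 1 records: 84000 × 1.2 = 100800.0
Step 3: Other records unchanged: 564000
Step 4: Final sum = 156800.0 + 100800.0 + 564000 = 821600.0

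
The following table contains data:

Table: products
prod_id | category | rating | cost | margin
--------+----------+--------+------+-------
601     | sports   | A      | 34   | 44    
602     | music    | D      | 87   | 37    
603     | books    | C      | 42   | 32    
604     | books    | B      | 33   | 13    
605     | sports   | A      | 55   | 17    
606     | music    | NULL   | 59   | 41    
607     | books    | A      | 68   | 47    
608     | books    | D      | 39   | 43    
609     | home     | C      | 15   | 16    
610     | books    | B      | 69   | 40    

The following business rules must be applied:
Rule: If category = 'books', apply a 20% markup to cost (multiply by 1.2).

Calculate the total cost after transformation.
551.2

Step 1: Records with category = 'books' have total cost = 251
Step 2: Apply multiplier: 251 × 1.2 = 301.2
Step 3: Other records total: 250
Step 4: Final sum = 301.2 + 250 = 551.2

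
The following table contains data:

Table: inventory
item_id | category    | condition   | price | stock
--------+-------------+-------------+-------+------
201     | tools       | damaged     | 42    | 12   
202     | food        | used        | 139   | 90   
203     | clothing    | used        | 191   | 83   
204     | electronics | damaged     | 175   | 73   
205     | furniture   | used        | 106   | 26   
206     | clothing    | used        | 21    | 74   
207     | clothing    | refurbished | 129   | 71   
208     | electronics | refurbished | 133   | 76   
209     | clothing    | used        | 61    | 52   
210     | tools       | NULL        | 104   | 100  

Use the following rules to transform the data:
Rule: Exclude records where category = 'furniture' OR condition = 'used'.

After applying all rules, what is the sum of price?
583

Step 1: Find records where category = 'furniture' OR condition = 'used'
Step 2: 5 records match, summing to 518
Step 3: Original sum: 1101
Step 4: Remaining sum = 1101 - 518 = 583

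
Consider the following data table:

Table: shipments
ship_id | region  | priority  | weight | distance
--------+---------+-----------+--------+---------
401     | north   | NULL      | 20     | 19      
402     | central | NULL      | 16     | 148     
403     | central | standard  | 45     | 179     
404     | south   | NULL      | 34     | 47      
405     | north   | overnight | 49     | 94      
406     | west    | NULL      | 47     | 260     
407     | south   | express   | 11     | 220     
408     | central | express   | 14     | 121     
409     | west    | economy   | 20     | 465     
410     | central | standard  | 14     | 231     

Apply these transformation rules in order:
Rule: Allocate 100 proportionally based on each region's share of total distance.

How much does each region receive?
central: 38.06, north: 6.33, south: 14.97, west: 40.64

Step 1: Calculate total distance = 1784
Step 2: Calculate each region's proportion:
  central: 679/1784 = 38.06% → 38.06
  north: 113/1784 = 6.33% → 6.33
  south: 267/1784 = 14.97% → 14.97
  west: 725/1784 = 40.64% → 40.64
Step 3: Verify: sum of allocations ≈ 100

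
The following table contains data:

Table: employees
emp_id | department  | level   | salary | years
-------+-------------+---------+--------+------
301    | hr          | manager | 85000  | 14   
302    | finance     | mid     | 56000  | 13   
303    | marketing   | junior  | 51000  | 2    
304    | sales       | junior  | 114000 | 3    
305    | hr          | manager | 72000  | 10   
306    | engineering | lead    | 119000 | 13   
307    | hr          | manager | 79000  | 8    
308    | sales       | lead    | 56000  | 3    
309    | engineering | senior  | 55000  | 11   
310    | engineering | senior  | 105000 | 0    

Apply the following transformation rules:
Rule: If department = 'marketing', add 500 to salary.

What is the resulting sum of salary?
792500

Step 1: Count records where department = 'marketing': 1
Step 2: Total bonus added: 1 × 500 = 500
Step 3: Original sum of salary: 792000
Step 4: Final sum = 792000 + 500 = 792500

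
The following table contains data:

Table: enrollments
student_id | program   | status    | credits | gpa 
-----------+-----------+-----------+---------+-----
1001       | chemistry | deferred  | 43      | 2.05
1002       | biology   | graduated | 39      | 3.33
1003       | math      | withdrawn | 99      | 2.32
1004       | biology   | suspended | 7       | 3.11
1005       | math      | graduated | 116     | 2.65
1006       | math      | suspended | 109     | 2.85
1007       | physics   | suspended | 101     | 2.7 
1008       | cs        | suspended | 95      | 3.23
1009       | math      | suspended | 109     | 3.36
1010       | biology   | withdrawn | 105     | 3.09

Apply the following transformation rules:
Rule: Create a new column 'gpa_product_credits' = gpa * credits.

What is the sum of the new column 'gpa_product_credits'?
2357.76

Step 1: For each record, compute gpa * credits
Example calculations:
  2.05 * 43 = 88.15
  3.33 * 39 = 129.87
  2.32 * 99 = 229.68
  ...
Step 2: Sum all derived values
Step 3: Total = 2357.76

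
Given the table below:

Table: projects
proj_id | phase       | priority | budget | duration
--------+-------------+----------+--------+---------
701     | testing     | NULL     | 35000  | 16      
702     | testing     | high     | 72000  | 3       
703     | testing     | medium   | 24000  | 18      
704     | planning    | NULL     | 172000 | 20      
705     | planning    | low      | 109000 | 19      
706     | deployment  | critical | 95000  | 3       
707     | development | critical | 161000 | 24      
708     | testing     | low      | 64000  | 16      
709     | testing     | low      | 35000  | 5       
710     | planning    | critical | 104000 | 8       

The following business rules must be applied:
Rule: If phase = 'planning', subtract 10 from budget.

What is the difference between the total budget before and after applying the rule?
30

Step 1: Original sum of budget = 871000
Step 2: 3 records have phase = 'planning'
Step 3: Each affected record changes by -10
Step 4: Total change = 3 × -10 = -30
Step 5: New sum = 871000 + -30 = 870970
Step 6: Difference = |870970 - 871000| = 30
        (Sum decreased by 30)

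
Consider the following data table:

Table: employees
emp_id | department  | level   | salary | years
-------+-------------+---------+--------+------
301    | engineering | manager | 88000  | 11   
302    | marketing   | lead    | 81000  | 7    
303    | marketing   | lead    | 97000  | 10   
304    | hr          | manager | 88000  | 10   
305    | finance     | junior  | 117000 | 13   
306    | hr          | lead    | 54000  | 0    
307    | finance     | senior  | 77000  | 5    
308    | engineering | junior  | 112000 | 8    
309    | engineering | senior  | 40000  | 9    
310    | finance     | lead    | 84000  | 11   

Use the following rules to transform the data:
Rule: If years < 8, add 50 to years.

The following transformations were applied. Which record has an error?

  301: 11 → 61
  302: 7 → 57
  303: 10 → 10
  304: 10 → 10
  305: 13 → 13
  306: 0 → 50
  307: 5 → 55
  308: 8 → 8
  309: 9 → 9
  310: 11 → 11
Record 301 has an error. The correct transformed value should be 11, not 61.

Step 1: Check each record against the rule
Step 2: Record 301 has years = 11
Step 3: Since 11 >= 8, the bonus should not have been applied
Step 4: Correct value = 11, but claimed value = 61
Conclusion: Record 301 has the error.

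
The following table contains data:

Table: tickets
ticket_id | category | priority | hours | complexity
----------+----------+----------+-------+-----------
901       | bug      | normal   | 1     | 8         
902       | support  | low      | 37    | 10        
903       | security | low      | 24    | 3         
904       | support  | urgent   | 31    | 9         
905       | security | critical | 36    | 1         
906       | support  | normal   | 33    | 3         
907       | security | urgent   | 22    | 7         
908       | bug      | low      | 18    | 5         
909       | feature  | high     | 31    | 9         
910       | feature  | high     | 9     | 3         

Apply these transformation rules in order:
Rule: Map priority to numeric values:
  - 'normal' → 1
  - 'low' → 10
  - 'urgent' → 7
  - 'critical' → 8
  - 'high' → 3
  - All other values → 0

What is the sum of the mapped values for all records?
60

Step 1: Apply mapping to each record
Step 2: Count by status:
  'normal': 2 records × 1 = 2
  'low': 3 records × 10 = 30
  'urgent': 2 records × 7 = 14
  'critical': 1 records × 8 = 8
  'high': 2 records × 3 = 6
Step 3: Sum all mapped values = 60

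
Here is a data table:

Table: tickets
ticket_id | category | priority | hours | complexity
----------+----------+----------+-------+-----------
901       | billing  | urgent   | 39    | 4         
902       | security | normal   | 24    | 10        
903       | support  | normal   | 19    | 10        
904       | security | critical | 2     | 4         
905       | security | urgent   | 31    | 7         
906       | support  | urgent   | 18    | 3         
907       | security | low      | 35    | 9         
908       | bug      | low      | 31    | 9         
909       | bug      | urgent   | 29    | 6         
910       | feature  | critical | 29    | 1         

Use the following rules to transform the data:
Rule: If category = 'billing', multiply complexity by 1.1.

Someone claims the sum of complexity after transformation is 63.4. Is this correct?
Yes, the result is correct.

Step 1: Calculate the correct sum after transformation
Step 2: Apply multiplier 1.1 to records where category = 'billing'
Step 3: Correct result = 63.4
Step 4: Claimed result = 63.4
Step 5: 63.4 = 63.4 ✓
Conclusion: The claimed result is correct.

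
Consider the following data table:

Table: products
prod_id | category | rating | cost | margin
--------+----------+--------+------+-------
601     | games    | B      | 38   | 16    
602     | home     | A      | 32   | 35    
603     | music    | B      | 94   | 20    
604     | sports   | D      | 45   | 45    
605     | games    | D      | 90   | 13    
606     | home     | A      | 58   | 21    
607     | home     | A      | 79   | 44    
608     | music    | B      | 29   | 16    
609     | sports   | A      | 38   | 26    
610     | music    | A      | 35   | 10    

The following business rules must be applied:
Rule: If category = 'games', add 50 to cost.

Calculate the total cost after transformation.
638

Step 1: Count records where category = 'games': 2
Step 2: Total bonus added: 2 × 50 = 100
Step 3: Original sum of cost: 538
Step 4: Final sum = 538 + 100 = 638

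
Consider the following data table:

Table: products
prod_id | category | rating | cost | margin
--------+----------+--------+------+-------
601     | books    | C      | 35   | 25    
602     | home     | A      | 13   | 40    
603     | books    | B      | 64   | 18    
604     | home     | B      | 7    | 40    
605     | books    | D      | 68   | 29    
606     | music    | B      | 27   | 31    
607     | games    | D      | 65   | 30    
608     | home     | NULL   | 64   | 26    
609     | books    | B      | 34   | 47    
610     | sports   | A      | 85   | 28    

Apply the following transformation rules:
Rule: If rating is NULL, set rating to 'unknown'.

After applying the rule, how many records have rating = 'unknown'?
1

Step 1: Count records where rating IS NULL
Step 2: Found 1 records with NULL rating
Step 3: These records will have rating set to 'unknown'
Step 4: Records already having rating = 'unknown': 0
Step 5: Answer: 1 + 0 = 1 records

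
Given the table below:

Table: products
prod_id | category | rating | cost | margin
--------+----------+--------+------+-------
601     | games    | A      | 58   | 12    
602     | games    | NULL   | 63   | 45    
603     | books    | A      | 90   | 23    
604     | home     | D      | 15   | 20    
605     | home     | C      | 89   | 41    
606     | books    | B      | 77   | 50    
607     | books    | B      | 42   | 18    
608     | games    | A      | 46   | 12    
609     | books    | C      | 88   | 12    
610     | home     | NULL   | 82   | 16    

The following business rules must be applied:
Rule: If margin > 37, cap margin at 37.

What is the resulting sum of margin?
224

Step 1: 3 records have margin > 37
Step 2: These records originally summed to 136
Step 3: After capping: 3 × 37 = 111
Step 4: Unaffected records sum: 113
Step 5: Final sum = 111 + 113 = 224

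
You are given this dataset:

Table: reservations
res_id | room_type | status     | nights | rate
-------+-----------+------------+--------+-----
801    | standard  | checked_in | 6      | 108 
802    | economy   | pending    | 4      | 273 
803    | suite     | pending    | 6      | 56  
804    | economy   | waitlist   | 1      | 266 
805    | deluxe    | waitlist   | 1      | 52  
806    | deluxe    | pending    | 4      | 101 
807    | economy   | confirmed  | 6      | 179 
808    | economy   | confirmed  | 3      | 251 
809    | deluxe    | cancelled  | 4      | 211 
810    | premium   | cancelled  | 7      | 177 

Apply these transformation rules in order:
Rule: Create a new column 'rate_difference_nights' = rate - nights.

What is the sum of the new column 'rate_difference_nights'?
1632

Step 1: For each record, compute rate - nights
Example calculations:
  108 - 6 = 102
  273 - 4 = 269
  56 - 6 = 50
  ...
Step 2: Sum all derived values
Step 3: Total = 1632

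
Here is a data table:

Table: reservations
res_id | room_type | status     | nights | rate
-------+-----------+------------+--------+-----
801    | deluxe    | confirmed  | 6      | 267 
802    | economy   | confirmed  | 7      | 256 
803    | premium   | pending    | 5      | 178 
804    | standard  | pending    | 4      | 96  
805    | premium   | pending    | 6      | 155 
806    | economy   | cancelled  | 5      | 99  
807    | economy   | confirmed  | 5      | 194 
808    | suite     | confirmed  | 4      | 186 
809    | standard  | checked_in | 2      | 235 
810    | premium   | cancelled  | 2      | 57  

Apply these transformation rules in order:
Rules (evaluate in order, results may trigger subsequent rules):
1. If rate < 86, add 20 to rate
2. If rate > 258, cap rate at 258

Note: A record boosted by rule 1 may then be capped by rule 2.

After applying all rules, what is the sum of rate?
1734

Step 1: Apply rule 1 to records with rate < 86
  - 1 records get bonus of 20
  - Of these, 0 records then exceed 258 and get capped
Step 2: Apply rule 2 to records with rate > 258
  - 1 records (original) are capped
Step 3: Calculate final sum = 1734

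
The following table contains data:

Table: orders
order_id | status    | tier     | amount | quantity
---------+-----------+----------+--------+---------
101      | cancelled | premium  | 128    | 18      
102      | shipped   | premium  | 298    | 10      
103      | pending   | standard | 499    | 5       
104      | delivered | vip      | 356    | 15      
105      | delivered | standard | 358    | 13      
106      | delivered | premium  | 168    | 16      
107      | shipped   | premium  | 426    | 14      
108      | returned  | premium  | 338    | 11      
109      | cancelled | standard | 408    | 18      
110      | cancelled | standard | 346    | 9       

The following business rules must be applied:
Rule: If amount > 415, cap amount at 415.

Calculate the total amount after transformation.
3230

Step 1: 2 records have amount > 415
Step 2: These records originally summed to 925
Step 3: After capping: 2 × 415 = 830
Step 4: Unaffected records sum: 2400
Step 5: Final sum = 830 + 2400 = 3230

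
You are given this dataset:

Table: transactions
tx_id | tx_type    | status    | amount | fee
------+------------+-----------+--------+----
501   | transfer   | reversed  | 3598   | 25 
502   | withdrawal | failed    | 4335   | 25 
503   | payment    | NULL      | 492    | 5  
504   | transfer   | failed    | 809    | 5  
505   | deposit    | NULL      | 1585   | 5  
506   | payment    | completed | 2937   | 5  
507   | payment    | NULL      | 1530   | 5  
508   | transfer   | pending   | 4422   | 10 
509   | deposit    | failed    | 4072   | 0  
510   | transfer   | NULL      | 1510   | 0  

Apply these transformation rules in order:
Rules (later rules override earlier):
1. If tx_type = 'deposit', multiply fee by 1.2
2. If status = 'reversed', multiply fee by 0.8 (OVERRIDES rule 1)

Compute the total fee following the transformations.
81.0

Step 1: Rule 2 takes priority for records with status = 'reversed'
  - 1 records: 25 × 0.8 = 20.0
Step 2: Rule 1 applies to remaining records with tx_type = 'deposit'
  - 2 records: 5 × 1.2 = 6.0
Step 3: Other records unchanged: 55
Step 4: Final sum = 20.0 + 6.0 + 55 = 81.0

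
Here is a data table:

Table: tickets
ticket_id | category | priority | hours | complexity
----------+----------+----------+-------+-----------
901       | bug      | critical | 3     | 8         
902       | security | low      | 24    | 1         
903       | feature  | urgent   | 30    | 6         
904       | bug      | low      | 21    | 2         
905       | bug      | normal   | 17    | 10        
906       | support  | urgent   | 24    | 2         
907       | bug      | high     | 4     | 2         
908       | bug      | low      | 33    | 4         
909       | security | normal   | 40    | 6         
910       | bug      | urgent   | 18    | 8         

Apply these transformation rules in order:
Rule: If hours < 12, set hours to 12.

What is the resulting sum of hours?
231

Step 1: 2 records have hours < 12
Step 2: These records originally summed to 7
Step 3: After setting to minimum: 2 × 12 = 24
Step 4: Unaffected records sum: 207
Step 5: Final sum = 24 + 207 = 231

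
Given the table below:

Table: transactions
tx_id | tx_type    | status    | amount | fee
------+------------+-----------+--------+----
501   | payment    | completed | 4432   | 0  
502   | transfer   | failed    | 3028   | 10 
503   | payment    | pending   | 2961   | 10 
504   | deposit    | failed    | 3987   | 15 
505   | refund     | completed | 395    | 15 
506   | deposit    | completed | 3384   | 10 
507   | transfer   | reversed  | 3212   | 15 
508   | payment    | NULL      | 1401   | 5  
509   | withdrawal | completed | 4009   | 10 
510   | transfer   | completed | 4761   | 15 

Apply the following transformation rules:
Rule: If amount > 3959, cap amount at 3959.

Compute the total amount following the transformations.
30217

Step 1: 4 records have amount > 3959
Step 2: These records originally summed to 17189
Step 3: After capping: 4 × 3959 = 15836
Step 4: Unaffected records sum: 14381
Step 5: Final sum = 15836 + 14381 = 30217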